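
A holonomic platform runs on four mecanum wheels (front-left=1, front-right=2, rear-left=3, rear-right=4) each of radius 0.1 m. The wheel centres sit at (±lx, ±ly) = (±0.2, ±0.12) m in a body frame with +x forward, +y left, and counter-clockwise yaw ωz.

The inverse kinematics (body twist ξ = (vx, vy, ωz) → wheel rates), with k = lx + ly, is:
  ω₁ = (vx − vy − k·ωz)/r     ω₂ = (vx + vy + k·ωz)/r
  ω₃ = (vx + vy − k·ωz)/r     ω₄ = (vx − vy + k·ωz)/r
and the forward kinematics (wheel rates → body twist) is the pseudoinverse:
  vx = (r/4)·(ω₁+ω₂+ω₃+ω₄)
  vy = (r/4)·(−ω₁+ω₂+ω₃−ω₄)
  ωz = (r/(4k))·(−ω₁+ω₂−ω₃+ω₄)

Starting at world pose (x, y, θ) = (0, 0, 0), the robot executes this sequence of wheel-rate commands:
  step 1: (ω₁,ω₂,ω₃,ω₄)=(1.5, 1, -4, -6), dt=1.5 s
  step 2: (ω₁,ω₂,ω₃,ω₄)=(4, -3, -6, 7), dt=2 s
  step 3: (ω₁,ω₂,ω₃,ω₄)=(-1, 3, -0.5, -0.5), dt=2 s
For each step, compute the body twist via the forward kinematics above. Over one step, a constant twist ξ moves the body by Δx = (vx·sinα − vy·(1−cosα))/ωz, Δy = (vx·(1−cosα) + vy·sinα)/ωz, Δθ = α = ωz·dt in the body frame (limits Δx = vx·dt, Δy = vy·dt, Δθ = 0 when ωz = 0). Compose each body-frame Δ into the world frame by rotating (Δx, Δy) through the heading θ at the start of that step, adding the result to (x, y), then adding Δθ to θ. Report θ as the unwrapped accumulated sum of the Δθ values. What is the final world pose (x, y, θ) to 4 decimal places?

step 1: ξ=(vx,vy,ωz)=(-0.1875, 0.0375, -0.1953), dt=1.5 → body Δ=(-0.2691, 0.0964, -0.2930) → world pose (-0.2691, 0.0964, -0.2930)
step 2: ξ=(vx,vy,ωz)=(0.0500, -0.5000, 0.4688), dt=2.0 → body Δ=(0.5214, -0.8163, 0.9375) → world pose (-0.0056, -0.8357, 0.6445)
step 3: ξ=(vx,vy,ωz)=(0.0250, 0.1000, 0.3125), dt=2.0 → body Δ=(-0.0137, 0.2024, 0.6250) → world pose (-0.1381, -0.6822, 1.2695)

(-0.1381, -0.6822, 1.2695)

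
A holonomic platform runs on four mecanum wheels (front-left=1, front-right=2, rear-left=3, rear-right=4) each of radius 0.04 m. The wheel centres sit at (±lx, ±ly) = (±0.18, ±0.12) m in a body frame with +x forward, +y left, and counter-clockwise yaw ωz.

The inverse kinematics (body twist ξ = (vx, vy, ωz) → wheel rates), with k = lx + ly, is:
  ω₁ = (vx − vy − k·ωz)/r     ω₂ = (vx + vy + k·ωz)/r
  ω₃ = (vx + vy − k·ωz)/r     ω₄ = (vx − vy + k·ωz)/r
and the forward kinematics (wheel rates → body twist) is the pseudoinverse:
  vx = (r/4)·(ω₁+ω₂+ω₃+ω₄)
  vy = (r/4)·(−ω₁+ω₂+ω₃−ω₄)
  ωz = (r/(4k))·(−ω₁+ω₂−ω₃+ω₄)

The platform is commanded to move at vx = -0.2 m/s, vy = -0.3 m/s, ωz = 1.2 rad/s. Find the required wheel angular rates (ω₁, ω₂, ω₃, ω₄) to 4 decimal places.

k = lx + ly = 0.18 + 0.12 = 0.3000;  k·ωz = 0.3000·1.2 = 0.3600
ω₁ (FL) = (vx − vy − k·ωz)/r = -0.2600/0.04 = -6.5000
ω₂ (FR) = (vx + vy + k·ωz)/r = -0.1400/0.04 = -3.5000
ω₃ (RL) = (vx + vy − k·ωz)/r = -0.8600/0.04 = -21.5000
ω₄ (RR) = (vx − vy + k·ωz)/r = 0.4600/0.04 = 11.5000

(-6.5000, -3.5000, -21.5000, 11.5000)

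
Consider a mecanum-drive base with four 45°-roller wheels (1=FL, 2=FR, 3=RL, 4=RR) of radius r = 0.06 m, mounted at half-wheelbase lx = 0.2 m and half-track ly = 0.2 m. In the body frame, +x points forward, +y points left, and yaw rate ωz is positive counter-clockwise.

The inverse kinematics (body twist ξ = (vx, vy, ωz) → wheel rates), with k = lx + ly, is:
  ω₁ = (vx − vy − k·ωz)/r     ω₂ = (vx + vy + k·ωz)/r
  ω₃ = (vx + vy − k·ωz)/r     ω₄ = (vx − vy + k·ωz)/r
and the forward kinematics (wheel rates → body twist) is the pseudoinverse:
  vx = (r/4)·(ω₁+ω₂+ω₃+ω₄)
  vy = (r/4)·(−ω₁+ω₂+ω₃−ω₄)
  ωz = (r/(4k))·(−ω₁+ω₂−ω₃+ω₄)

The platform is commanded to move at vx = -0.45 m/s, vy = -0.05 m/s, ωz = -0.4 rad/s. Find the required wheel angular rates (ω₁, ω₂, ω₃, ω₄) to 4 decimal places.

(-4.0000, -11.0000, -5.6667, -9.3333)

k = lx + ly = 0.2 + 0.2 = 0.4000;  k·ωz = 0.4000·-0.4 = -0.1600
ω₁ (FL) = (vx − vy − k·ωz)/r = -0.2400/0.06 = -4.0000
ω₂ (FR) = (vx + vy + k·ωz)/r = -0.6600/0.06 = -11.0000
ω₃ (RL) = (vx + vy − k·ωz)/r = -0.3400/0.06 = -5.6667
ω₄ (RR) = (vx − vy + k·ωz)/r = -0.5600/0.06 = -9.3333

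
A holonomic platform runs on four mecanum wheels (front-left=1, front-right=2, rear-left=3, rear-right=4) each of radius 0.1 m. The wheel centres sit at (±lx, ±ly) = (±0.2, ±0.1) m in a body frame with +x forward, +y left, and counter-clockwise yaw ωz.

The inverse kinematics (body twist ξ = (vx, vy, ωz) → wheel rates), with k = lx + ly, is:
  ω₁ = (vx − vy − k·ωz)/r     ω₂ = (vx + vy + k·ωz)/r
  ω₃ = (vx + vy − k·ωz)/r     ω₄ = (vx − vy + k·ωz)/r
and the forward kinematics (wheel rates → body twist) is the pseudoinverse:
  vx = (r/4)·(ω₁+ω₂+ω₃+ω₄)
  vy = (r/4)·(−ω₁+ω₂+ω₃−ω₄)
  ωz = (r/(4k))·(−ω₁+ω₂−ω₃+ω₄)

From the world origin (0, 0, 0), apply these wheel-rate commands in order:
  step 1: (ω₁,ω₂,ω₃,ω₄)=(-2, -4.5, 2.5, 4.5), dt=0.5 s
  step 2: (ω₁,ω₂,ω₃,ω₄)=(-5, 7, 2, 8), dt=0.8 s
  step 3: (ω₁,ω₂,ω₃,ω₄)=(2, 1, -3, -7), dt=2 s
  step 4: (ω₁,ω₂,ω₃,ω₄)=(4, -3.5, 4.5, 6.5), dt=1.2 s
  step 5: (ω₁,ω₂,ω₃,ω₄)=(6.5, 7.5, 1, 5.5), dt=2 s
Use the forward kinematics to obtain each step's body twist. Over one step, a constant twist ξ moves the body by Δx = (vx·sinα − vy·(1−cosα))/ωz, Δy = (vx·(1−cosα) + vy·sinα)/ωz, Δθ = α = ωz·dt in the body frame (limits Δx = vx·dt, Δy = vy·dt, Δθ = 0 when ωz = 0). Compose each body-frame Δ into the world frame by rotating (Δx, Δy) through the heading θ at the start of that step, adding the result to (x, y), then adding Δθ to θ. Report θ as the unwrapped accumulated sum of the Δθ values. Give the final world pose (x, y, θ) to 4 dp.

step 1: ξ=(vx,vy,ωz)=(0.0125, -0.1125, -0.0417), dt=0.5 → body Δ=(0.0057, -0.0563, -0.0208) → world pose (0.0057, -0.0563, -0.0208)
step 2: ξ=(vx,vy,ωz)=(0.3000, 0.1500, 1.5000), dt=0.8 → body Δ=(0.1226, 0.2207, 1.2000) → world pose (0.1329, 0.1618, 1.1792)
step 3: ξ=(vx,vy,ωz)=(-0.1750, 0.0750, -0.4167), dt=2.0 → body Δ=(-0.2519, 0.2708, -0.8333) → world pose (-0.2136, 0.0324, 0.3458)
step 4: ξ=(vx,vy,ωz)=(0.2875, -0.2375, -0.4583), dt=1.2 → body Δ=(0.2514, -0.3634, -0.5500) → world pose (0.1461, -0.2243, -0.2042)
step 5: ξ=(vx,vy,ωz)=(0.5125, -0.0875, 0.4583), dt=2.0 → body Δ=(0.9621, 0.2863, 0.9167) → world pose (1.1463, -0.1390, 0.7125)

(1.1463, -0.1390, 0.7125)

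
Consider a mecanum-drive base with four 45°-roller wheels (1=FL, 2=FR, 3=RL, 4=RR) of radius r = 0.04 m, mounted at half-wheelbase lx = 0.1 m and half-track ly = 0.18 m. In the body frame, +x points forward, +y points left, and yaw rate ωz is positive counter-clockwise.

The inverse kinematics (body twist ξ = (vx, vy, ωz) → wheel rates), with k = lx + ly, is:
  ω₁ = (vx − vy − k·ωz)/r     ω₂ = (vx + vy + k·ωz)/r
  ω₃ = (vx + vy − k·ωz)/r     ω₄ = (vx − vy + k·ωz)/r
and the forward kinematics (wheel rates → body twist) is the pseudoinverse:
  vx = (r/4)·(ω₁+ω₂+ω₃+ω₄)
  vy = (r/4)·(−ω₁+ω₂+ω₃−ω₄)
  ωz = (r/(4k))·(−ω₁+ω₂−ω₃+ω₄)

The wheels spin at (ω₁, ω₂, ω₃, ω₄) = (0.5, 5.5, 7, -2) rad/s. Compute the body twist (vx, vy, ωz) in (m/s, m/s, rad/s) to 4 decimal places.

k = lx + ly = 0.1 + 0.18 = 0.2800
ω₁+ω₂+ω₃+ω₄ = 11.0000  →  vx = (0.04/4)·11.0000 = 0.1100
−ω₁+ω₂+ω₃−ω₄ = 14.0000  →  vy = (0.04/4)·14.0000 = 0.1400
−ω₁+ω₂−ω₃+ω₄ = -4.0000  →  ωz = (0.04/1.1200)·-4.0000 = -0.1429

(0.1100, 0.1400, -0.1429)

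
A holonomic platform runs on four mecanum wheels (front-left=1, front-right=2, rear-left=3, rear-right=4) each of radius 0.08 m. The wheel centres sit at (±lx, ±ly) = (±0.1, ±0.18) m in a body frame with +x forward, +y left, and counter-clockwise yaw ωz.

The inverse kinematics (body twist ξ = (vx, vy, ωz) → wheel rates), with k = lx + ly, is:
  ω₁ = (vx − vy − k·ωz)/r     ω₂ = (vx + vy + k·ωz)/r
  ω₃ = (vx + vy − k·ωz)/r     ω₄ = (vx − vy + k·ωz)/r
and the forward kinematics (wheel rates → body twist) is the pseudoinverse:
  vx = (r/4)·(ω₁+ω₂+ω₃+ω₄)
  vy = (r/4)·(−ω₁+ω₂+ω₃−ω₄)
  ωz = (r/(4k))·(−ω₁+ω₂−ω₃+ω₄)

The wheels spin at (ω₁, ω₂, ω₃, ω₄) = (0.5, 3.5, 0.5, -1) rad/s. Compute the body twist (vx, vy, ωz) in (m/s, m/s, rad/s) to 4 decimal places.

k = lx + ly = 0.1 + 0.18 = 0.2800
ω₁+ω₂+ω₃+ω₄ = 3.5000  →  vx = (0.08/4)·3.5000 = 0.0700
−ω₁+ω₂+ω₃−ω₄ = 4.5000  →  vy = (0.08/4)·4.5000 = 0.0900
−ω₁+ω₂−ω₃+ω₄ = 1.5000  →  ωz = (0.08/1.1200)·1.5000 = 0.1071

(0.0700, 0.0900, 0.1071)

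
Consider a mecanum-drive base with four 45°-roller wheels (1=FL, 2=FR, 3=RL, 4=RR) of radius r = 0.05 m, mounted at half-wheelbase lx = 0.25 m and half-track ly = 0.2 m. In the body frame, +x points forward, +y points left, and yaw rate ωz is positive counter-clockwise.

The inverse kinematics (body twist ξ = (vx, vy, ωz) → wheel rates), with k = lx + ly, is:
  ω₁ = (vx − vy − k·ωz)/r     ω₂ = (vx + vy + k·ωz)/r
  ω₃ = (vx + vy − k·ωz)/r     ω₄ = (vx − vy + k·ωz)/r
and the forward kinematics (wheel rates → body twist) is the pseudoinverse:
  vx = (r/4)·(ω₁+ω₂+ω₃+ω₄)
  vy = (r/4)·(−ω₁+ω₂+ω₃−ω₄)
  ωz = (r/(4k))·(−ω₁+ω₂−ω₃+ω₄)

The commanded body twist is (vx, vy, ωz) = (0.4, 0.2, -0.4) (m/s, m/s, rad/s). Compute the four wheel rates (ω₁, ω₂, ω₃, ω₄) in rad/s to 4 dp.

(7.6000, 8.4000, 15.6000, 0.4000)

k = lx + ly = 0.25 + 0.2 = 0.4500;  k·ωz = 0.4500·-0.4 = -0.1800
ω₁ (FL) = (vx − vy − k·ωz)/r = 0.3800/0.05 = 7.6000
ω₂ (FR) = (vx + vy + k·ωz)/r = 0.4200/0.05 = 8.4000
ω₃ (RL) = (vx + vy − k·ωz)/r = 0.7800/0.05 = 15.6000
ω₄ (RR) = (vx − vy + k·ωz)/r = 0.0200/0.05 = 0.4000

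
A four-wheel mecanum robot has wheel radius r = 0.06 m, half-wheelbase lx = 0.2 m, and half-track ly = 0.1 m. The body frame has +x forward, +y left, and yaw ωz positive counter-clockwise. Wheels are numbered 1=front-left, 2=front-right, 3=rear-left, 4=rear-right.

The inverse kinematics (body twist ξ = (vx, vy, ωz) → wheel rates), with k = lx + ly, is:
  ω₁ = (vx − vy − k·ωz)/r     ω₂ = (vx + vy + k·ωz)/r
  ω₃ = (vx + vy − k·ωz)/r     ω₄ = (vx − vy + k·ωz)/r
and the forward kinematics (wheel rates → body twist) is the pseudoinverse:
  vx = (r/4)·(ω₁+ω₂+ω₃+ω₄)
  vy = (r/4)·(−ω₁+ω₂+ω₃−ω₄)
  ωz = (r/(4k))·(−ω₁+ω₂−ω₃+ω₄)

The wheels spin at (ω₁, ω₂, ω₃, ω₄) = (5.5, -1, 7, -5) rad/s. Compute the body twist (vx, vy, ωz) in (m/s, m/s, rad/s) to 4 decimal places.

k = lx + ly = 0.2 + 0.1 = 0.3000
ω₁+ω₂+ω₃+ω₄ = 6.5000  →  vx = (0.06/4)·6.5000 = 0.0975
−ω₁+ω₂+ω₃−ω₄ = 5.5000  →  vy = (0.06/4)·5.5000 = 0.0825
−ω₁+ω₂−ω₃+ω₄ = -18.5000  →  ωz = (0.06/1.2000)·-18.5000 = -0.9250

(0.0975, 0.0825, -0.9250)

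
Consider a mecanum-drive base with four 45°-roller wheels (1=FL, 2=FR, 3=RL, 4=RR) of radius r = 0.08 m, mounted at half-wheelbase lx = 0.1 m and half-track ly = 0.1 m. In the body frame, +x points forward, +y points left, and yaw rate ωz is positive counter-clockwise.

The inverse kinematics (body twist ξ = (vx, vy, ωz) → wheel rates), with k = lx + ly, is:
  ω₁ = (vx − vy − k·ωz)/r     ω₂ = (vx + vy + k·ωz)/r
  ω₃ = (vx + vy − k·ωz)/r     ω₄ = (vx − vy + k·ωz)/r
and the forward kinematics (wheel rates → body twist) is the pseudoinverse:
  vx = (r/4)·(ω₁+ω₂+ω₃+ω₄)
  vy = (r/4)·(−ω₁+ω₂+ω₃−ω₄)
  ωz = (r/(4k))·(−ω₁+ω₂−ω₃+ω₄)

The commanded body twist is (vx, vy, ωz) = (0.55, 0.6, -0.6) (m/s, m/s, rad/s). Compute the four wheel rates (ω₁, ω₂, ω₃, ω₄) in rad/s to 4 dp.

(0.8750, 12.8750, 15.8750, -2.1250)

k = lx + ly = 0.1 + 0.1 = 0.2000;  k·ωz = 0.2000·-0.6 = -0.1200
ω₁ (FL) = (vx − vy − k·ωz)/r = 0.0700/0.08 = 0.8750
ω₂ (FR) = (vx + vy + k·ωz)/r = 1.0300/0.08 = 12.8750
ω₃ (RL) = (vx + vy − k·ωz)/r = 1.2700/0.08 = 15.8750
ω₄ (RR) = (vx − vy + k·ωz)/r = -0.1700/0.08 = -2.1250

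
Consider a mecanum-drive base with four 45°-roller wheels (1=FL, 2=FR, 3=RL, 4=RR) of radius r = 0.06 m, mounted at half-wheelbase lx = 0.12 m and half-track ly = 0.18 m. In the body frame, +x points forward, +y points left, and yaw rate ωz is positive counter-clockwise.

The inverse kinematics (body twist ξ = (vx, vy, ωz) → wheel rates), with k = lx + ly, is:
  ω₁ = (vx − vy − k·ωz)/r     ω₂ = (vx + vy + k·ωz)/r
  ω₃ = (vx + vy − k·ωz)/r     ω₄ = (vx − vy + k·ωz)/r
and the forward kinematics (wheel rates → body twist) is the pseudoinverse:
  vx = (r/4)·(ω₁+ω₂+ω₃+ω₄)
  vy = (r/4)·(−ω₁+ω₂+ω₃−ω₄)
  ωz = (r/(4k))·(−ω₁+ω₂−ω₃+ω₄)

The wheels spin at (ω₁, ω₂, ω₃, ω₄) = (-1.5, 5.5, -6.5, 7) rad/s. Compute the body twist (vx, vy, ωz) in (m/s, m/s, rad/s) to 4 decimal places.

k = lx + ly = 0.12 + 0.18 = 0.3000
ω₁+ω₂+ω₃+ω₄ = 4.5000  →  vx = (0.06/4)·4.5000 = 0.0675
−ω₁+ω₂+ω₃−ω₄ = -6.5000  →  vy = (0.06/4)·-6.5000 = -0.0975
−ω₁+ω₂−ω₃+ω₄ = 20.5000  →  ωz = (0.06/1.2000)·20.5000 = 1.0250

(0.0675, -0.0975, 1.0250)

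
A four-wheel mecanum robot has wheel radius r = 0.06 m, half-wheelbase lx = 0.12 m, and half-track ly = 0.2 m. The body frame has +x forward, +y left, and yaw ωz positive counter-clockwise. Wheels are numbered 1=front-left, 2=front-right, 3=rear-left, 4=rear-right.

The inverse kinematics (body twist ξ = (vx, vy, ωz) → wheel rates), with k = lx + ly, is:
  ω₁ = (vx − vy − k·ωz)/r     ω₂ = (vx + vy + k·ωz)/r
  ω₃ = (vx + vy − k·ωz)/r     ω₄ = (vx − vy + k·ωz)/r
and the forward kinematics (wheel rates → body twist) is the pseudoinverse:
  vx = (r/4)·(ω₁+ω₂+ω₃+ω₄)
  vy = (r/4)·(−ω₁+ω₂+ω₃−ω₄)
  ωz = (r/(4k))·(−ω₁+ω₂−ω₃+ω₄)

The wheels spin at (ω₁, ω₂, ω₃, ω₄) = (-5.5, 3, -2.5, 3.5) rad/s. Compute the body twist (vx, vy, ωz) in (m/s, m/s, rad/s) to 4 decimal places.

(-0.0225, 0.0375, 0.6797)

k = lx + ly = 0.12 + 0.2 = 0.3200
ω₁+ω₂+ω₃+ω₄ = -1.5000  →  vx = (0.06/4)·-1.5000 = -0.0225
−ω₁+ω₂+ω₃−ω₄ = 2.5000  →  vy = (0.06/4)·2.5000 = 0.0375
−ω₁+ω₂−ω₃+ω₄ = 14.5000  →  ωz = (0.06/1.2800)·14.5000 = 0.6797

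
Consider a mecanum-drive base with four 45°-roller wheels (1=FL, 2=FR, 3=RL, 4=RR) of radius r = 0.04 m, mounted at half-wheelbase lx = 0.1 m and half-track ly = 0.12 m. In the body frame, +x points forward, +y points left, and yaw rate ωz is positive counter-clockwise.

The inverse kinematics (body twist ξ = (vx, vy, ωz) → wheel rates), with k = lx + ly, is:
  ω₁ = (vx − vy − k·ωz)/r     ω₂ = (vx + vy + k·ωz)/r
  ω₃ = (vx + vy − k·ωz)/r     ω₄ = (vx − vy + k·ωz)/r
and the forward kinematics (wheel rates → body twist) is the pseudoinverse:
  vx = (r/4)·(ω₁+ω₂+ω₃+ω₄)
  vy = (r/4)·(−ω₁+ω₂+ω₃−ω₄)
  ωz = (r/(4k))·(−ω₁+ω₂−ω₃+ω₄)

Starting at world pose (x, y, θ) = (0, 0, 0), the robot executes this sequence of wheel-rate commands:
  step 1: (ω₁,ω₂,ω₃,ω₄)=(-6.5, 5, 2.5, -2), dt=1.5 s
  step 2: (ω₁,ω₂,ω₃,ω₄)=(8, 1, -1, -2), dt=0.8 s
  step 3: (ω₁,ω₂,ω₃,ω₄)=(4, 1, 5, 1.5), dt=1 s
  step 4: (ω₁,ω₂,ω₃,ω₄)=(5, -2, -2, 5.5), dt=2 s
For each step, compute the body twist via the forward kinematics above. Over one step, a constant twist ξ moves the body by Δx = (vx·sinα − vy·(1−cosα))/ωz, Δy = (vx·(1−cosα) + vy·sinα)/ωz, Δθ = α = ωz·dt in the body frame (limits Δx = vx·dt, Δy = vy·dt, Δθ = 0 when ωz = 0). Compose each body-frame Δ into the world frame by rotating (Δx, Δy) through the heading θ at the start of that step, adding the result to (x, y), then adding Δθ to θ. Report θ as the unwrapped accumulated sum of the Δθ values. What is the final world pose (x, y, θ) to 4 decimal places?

(0.2090, -0.0929, -0.0636)

step 1: ξ=(vx,vy,ωz)=(-0.0100, 0.1600, 0.3182), dt=1.5 → body Δ=(-0.0706, 0.2275, 0.4773) → world pose (-0.0706, 0.2275, 0.4773)
step 2: ξ=(vx,vy,ωz)=(0.0600, -0.0600, -0.3636), dt=0.8 → body Δ=(0.0404, -0.0543, -0.2909) → world pose (-0.0098, 0.1978, 0.1864)
step 3: ξ=(vx,vy,ωz)=(0.1150, 0.0050, -0.2955), dt=1.0 → body Δ=(0.1141, -0.0119, -0.2955) → world pose (0.1045, 0.2072, -0.1091)
step 4: ξ=(vx,vy,ωz)=(0.0650, -0.1450, 0.0227), dt=2.0 → body Δ=(0.1365, -0.2869, 0.0455) → world pose (0.2090, -0.0929, -0.0636)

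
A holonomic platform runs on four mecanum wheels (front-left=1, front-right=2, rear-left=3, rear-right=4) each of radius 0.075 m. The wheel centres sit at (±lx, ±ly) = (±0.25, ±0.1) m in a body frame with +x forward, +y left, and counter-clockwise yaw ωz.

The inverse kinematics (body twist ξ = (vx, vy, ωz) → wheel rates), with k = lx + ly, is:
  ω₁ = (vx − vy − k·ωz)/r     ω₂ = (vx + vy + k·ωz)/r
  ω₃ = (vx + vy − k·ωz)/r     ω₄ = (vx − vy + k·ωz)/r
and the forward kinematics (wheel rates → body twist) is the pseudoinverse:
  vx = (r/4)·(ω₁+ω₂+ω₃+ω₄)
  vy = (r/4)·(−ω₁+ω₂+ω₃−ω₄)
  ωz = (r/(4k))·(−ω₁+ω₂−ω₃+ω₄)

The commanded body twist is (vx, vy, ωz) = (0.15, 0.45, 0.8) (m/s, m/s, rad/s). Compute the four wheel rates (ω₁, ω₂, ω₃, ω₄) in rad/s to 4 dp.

(-7.7333, 11.7333, 4.2667, -0.2667)

k = lx + ly = 0.25 + 0.1 = 0.3500;  k·ωz = 0.3500·0.8 = 0.2800
ω₁ (FL) = (vx − vy − k·ωz)/r = -0.5800/0.075 = -7.7333
ω₂ (FR) = (vx + vy + k·ωz)/r = 0.8800/0.075 = 11.7333
ω₃ (RL) = (vx + vy − k·ωz)/r = 0.3200/0.075 = 4.2667
ω₄ (RR) = (vx − vy + k·ωz)/r = -0.0200/0.075 = -0.2667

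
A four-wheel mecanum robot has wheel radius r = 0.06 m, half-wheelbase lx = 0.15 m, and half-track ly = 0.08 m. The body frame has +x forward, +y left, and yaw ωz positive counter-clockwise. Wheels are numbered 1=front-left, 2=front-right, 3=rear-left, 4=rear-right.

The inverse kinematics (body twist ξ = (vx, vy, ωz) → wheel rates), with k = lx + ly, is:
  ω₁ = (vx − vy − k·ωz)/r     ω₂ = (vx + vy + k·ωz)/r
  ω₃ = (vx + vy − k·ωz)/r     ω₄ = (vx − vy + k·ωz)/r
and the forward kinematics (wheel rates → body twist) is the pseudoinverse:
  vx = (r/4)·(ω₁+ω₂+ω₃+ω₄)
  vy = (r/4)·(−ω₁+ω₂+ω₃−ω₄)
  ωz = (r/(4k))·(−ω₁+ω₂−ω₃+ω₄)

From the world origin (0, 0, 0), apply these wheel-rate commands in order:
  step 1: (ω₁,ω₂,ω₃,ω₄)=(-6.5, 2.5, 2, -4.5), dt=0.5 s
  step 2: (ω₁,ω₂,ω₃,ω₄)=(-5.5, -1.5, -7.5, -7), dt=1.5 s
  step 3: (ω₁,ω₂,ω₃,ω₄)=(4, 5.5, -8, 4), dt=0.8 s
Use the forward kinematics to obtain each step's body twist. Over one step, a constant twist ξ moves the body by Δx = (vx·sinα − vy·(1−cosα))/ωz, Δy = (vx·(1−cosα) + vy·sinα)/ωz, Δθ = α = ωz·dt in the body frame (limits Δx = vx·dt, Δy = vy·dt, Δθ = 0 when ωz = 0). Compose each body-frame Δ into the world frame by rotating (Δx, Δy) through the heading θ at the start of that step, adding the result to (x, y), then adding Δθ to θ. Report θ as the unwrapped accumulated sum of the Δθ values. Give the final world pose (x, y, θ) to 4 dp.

step 1: ξ=(vx,vy,ωz)=(-0.0975, 0.2325, 0.1630), dt=0.5 → body Δ=(-0.0534, 0.1141, 0.0815) → world pose (-0.0534, 0.1141, 0.0815)
step 2: ξ=(vx,vy,ωz)=(-0.3225, 0.0525, 0.2935), dt=1.5 → body Δ=(-0.4853, -0.0285, 0.4402) → world pose (-0.5348, 0.0462, 0.5217)
step 3: ξ=(vx,vy,ωz)=(0.0825, -0.1575, 0.8804), dt=0.8 → body Δ=(0.1032, -0.0935, 0.7043) → world pose (-0.3987, 0.0165, 1.2261)

(-0.3987, 0.0165, 1.2261)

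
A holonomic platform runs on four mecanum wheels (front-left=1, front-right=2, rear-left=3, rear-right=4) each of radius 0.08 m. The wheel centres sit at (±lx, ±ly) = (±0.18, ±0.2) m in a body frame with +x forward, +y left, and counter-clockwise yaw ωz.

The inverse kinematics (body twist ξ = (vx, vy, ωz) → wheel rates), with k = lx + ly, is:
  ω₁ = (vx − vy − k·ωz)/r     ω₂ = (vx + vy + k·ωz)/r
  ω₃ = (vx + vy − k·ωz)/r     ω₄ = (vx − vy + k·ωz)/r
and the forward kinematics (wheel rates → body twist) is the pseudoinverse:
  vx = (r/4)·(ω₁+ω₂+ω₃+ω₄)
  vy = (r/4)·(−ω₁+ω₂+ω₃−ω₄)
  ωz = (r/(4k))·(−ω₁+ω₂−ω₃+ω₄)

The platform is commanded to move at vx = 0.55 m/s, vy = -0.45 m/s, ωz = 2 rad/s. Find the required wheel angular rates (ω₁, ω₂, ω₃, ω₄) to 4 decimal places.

k = lx + ly = 0.18 + 0.2 = 0.3800;  k·ωz = 0.3800·2 = 0.7600
ω₁ (FL) = (vx − vy − k·ωz)/r = 0.2400/0.08 = 3.0000
ω₂ (FR) = (vx + vy + k·ωz)/r = 0.8600/0.08 = 10.7500
ω₃ (RL) = (vx + vy − k·ωz)/r = -0.6600/0.08 = -8.2500
ω₄ (RR) = (vx − vy + k·ωz)/r = 1.7600/0.08 = 22.0000

(3.0000, 10.7500, -8.2500, 22.0000)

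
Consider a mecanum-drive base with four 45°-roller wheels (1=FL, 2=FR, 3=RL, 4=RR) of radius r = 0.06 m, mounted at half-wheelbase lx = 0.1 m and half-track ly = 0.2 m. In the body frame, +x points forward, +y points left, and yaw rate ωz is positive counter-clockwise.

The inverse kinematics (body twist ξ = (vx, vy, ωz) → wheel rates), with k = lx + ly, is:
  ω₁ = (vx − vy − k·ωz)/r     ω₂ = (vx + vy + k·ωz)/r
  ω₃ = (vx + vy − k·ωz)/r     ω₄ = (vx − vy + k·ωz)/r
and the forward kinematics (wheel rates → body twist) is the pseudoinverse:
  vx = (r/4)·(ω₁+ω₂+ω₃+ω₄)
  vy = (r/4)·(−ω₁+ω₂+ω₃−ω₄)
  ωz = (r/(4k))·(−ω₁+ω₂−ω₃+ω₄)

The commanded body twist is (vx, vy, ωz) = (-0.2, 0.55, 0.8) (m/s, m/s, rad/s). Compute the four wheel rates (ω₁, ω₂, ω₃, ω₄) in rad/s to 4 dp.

(-16.5000, 9.8333, 1.8333, -8.5000)

k = lx + ly = 0.1 + 0.2 = 0.3000;  k·ωz = 0.3000·0.8 = 0.2400
ω₁ (FL) = (vx − vy − k·ωz)/r = -0.9900/0.06 = -16.5000
ω₂ (FR) = (vx + vy + k·ωz)/r = 0.5900/0.06 = 9.8333
ω₃ (RL) = (vx + vy − k·ωz)/r = 0.1100/0.06 = 1.8333
ω₄ (RR) = (vx − vy + k·ωz)/r = -0.5100/0.06 = -8.5000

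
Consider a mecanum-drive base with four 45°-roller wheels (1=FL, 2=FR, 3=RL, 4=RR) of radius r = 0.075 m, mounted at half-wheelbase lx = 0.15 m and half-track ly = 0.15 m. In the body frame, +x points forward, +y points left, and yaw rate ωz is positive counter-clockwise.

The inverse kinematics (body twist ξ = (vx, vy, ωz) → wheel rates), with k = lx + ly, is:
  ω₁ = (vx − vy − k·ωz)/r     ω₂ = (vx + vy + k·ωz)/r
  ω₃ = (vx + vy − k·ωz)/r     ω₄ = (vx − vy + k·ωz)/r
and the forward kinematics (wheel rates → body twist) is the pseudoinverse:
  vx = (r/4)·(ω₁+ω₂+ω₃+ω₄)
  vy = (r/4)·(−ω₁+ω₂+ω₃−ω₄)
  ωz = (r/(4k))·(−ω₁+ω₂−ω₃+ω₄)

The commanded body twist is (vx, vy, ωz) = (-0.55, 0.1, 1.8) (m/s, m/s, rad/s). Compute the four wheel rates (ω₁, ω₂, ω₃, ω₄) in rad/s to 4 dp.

(-15.8667, 1.2000, -13.2000, -1.4667)

k = lx + ly = 0.15 + 0.15 = 0.3000;  k·ωz = 0.3000·1.8 = 0.5400
ω₁ (FL) = (vx − vy − k·ωz)/r = -1.1900/0.075 = -15.8667
ω₂ (FR) = (vx + vy + k·ωz)/r = 0.0900/0.075 = 1.2000
ω₃ (RL) = (vx + vy − k·ωz)/r = -0.9900/0.075 = -13.2000
ω₄ (RR) = (vx − vy + k·ωz)/r = -0.1100/0.075 = -1.4667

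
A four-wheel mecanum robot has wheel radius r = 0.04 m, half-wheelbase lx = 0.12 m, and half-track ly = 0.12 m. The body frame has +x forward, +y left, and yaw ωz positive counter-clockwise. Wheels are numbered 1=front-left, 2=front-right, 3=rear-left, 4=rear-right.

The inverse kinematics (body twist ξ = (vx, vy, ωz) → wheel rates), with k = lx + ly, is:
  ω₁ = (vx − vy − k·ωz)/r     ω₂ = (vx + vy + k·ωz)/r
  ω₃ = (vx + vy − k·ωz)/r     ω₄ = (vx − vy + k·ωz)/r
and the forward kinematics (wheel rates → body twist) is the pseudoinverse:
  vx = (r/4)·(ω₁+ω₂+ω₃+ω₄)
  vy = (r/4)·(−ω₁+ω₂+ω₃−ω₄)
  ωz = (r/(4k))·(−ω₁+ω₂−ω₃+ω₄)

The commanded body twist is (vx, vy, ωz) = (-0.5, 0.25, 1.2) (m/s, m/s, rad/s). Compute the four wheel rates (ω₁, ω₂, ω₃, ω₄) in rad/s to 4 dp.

(-25.9500, 0.9500, -13.4500, -11.5500)

k = lx + ly = 0.12 + 0.12 = 0.2400;  k·ωz = 0.2400·1.2 = 0.2880
ω₁ (FL) = (vx − vy − k·ωz)/r = -1.0380/0.04 = -25.9500
ω₂ (FR) = (vx + vy + k·ωz)/r = 0.0380/0.04 = 0.9500
ω₃ (RL) = (vx + vy − k·ωz)/r = -0.5380/0.04 = -13.4500
ω₄ (RR) = (vx − vy + k·ωz)/r = -0.4620/0.04 = -11.5500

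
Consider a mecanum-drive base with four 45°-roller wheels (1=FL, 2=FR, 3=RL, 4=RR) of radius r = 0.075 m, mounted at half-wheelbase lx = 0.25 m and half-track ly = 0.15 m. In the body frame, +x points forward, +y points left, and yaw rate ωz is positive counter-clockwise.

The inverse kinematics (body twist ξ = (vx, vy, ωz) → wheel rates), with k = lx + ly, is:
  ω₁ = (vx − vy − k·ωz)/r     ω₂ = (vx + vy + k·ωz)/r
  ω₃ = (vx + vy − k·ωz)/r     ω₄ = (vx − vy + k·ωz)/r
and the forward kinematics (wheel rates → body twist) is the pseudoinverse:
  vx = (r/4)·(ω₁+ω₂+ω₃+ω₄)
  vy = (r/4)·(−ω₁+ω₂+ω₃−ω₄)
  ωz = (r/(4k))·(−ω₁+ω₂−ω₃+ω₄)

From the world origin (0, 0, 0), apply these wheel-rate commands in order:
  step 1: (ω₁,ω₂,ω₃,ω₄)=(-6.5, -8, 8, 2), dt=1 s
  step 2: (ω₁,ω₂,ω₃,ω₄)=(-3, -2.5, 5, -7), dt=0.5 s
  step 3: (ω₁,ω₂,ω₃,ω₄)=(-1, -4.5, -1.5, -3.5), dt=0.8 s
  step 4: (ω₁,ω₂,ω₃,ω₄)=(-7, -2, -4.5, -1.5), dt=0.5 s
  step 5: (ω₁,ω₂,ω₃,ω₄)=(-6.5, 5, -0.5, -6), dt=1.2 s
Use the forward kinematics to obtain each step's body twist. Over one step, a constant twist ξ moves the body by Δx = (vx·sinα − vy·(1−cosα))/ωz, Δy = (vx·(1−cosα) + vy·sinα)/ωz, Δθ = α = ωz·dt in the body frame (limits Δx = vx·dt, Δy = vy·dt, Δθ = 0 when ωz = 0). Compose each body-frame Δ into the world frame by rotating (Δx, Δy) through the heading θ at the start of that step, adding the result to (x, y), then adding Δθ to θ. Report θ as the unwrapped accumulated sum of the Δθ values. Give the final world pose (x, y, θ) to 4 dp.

step 1: ξ=(vx,vy,ωz)=(-0.0844, 0.0844, -0.3516), dt=1.0 → body Δ=(-0.0680, 0.0973, -0.3516) → world pose (-0.0680, 0.0973, -0.3516)
step 2: ξ=(vx,vy,ωz)=(-0.1406, 0.2344, -0.5391), dt=0.5 → body Δ=(-0.0538, 0.1252, -0.2695) → world pose (-0.0753, 0.2334, -0.6211)
step 3: ξ=(vx,vy,ωz)=(-0.1969, -0.0281, -0.2578), dt=0.8 → body Δ=(-0.1587, -0.0062, -0.2062) → world pose (-0.2080, 0.3207, -0.8273)
step 4: ξ=(vx,vy,ωz)=(-0.2812, 0.0375, 0.3750), dt=0.5 → body Δ=(-0.1416, 0.0055, 0.1875) → world pose (-0.2997, 0.4286, -0.6398)
step 5: ξ=(vx,vy,ωz)=(-0.1500, 0.3187, 0.2812), dt=1.2 → body Δ=(-0.2405, 0.3452, 0.3375) → world pose (-0.2866, 0.8492, -0.3023)

(-0.2866, 0.8492, -0.3023)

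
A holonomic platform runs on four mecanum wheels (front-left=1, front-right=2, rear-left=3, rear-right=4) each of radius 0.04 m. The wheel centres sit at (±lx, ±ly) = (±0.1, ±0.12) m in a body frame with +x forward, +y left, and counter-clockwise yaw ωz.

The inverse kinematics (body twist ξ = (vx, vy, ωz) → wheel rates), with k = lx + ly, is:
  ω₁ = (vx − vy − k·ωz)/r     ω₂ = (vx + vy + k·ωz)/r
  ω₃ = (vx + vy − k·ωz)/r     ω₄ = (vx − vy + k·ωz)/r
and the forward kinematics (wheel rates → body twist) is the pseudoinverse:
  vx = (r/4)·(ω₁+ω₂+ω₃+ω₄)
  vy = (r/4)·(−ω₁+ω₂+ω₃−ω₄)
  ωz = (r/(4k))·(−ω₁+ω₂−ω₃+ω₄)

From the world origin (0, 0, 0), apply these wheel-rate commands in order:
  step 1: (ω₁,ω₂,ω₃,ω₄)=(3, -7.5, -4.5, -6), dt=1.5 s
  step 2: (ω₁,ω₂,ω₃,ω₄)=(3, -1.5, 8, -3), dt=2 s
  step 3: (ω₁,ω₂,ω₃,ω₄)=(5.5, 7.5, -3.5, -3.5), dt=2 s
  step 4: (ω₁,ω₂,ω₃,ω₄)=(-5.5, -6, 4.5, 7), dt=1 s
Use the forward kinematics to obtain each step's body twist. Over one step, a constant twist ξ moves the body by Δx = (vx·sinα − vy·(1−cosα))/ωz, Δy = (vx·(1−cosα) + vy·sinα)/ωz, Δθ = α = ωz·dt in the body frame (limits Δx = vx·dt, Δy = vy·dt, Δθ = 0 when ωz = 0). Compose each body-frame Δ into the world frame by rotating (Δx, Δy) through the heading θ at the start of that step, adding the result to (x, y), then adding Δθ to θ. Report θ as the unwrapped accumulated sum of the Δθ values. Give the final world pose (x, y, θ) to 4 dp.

step 1: ξ=(vx,vy,ωz)=(-0.1500, -0.0900, -0.5455), dt=1.5 → body Δ=(-0.2529, -0.0334, -0.8182) → world pose (-0.2529, -0.0334, -0.8182)
step 2: ξ=(vx,vy,ωz)=(0.0650, 0.0650, -0.7045), dt=2.0 → body Δ=(0.1685, 0.0137, -1.4091) → world pose (-0.1278, -0.1470, -2.2273)
step 3: ξ=(vx,vy,ωz)=(0.0600, 0.0200, 0.0909), dt=2.0 → body Δ=(0.1157, 0.0507, 0.1818) → world pose (-0.1583, -0.2696, -2.0455)
step 4: ξ=(vx,vy,ωz)=(0.0000, -0.0300, 0.0909), dt=1.0 → body Δ=(0.0014, -0.0300, 0.0909) → world pose (-0.1856, -0.2571, -1.9545)

(-0.1856, -0.2571, -1.9545)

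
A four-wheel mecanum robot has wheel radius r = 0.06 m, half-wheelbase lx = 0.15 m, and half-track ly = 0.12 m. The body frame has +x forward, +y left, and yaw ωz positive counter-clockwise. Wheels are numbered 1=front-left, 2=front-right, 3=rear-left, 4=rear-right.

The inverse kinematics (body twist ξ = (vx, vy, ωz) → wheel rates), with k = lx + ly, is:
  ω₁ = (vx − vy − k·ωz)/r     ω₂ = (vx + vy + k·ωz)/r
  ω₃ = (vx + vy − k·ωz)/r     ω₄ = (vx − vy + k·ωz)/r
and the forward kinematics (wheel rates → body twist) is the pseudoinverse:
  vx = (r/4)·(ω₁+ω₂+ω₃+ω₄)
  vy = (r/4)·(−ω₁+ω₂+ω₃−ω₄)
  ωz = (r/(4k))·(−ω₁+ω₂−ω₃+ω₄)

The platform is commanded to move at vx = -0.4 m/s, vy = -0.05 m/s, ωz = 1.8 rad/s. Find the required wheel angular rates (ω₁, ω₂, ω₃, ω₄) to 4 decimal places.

(-13.9333, 0.6000, -15.6000, 2.2667)

k = lx + ly = 0.15 + 0.12 = 0.2700;  k·ωz = 0.2700·1.8 = 0.4860
ω₁ (FL) = (vx − vy − k·ωz)/r = -0.8360/0.06 = -13.9333
ω₂ (FR) = (vx + vy + k·ωz)/r = 0.0360/0.06 = 0.6000
ω₃ (RL) = (vx + vy − k·ωz)/r = -0.9360/0.06 = -15.6000
ω₄ (RR) = (vx − vy + k·ωz)/r = 0.1360/0.06 = 2.2667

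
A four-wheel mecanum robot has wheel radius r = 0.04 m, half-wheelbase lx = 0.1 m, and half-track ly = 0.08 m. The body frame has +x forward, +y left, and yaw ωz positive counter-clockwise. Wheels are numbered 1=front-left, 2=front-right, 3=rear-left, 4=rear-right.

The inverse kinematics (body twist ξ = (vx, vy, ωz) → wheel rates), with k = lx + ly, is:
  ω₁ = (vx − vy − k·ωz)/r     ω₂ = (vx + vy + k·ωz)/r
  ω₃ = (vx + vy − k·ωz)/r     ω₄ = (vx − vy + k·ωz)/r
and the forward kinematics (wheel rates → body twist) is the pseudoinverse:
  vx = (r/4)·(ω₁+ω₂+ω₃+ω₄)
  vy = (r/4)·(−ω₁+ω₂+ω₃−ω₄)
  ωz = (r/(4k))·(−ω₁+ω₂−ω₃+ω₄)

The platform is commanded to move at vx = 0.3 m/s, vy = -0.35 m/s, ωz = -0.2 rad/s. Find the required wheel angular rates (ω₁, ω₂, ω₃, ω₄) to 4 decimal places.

k = lx + ly = 0.1 + 0.08 = 0.1800;  k·ωz = 0.1800·-0.2 = -0.0360
ω₁ (FL) = (vx − vy − k·ωz)/r = 0.6860/0.04 = 17.1500
ω₂ (FR) = (vx + vy + k·ωz)/r = -0.0860/0.04 = -2.1500
ω₃ (RL) = (vx + vy − k·ωz)/r = -0.0140/0.04 = -0.3500
ω₄ (RR) = (vx − vy + k·ωz)/r = 0.6140/0.04 = 15.3500

(17.1500, -2.1500, -0.3500, 15.3500)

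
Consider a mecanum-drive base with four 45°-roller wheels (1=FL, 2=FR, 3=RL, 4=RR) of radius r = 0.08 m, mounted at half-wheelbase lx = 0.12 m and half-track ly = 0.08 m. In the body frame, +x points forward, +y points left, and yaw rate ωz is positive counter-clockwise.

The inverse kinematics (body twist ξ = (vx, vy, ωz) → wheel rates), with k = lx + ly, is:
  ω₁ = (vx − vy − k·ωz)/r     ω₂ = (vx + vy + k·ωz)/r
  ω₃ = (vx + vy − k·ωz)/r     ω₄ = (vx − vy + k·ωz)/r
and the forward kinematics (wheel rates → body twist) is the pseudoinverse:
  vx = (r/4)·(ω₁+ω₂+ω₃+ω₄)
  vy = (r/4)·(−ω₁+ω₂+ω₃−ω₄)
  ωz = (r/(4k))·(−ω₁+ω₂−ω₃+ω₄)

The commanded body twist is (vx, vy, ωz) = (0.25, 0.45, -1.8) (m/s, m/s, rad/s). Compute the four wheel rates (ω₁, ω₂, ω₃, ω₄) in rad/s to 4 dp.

(2.0000, 4.2500, 13.2500, -7.0000)

k = lx + ly = 0.12 + 0.08 = 0.2000;  k·ωz = 0.2000·-1.8 = -0.3600
ω₁ (FL) = (vx − vy − k·ωz)/r = 0.1600/0.08 = 2.0000
ω₂ (FR) = (vx + vy + k·ωz)/r = 0.3400/0.08 = 4.2500
ω₃ (RL) = (vx + vy − k·ωz)/r = 1.0600/0.08 = 13.2500
ω₄ (RR) = (vx − vy + k·ωz)/r = -0.5600/0.08 = -7.0000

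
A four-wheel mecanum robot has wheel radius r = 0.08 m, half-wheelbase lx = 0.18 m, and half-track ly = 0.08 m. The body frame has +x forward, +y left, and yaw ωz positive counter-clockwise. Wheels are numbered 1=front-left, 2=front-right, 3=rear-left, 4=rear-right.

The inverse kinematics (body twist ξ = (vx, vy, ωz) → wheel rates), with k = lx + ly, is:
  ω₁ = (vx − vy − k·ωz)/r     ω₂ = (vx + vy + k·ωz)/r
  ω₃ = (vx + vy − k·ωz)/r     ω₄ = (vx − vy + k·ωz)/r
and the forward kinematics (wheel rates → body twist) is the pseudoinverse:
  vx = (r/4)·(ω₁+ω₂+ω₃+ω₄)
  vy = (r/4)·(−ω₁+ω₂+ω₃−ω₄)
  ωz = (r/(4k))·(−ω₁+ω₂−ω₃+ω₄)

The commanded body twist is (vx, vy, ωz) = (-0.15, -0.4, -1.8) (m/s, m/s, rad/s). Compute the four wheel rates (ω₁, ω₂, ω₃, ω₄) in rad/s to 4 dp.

(8.9750, -12.7250, -1.0250, -2.7250)

k = lx + ly = 0.18 + 0.08 = 0.2600;  k·ωz = 0.2600·-1.8 = -0.4680
ω₁ (FL) = (vx − vy − k·ωz)/r = 0.7180/0.08 = 8.9750
ω₂ (FR) = (vx + vy + k·ωz)/r = -1.0180/0.08 = -12.7250
ω₃ (RL) = (vx + vy − k·ωz)/r = -0.0820/0.08 = -1.0250
ω₄ (RR) = (vx − vy + k·ωz)/r = -0.2180/0.08 = -2.7250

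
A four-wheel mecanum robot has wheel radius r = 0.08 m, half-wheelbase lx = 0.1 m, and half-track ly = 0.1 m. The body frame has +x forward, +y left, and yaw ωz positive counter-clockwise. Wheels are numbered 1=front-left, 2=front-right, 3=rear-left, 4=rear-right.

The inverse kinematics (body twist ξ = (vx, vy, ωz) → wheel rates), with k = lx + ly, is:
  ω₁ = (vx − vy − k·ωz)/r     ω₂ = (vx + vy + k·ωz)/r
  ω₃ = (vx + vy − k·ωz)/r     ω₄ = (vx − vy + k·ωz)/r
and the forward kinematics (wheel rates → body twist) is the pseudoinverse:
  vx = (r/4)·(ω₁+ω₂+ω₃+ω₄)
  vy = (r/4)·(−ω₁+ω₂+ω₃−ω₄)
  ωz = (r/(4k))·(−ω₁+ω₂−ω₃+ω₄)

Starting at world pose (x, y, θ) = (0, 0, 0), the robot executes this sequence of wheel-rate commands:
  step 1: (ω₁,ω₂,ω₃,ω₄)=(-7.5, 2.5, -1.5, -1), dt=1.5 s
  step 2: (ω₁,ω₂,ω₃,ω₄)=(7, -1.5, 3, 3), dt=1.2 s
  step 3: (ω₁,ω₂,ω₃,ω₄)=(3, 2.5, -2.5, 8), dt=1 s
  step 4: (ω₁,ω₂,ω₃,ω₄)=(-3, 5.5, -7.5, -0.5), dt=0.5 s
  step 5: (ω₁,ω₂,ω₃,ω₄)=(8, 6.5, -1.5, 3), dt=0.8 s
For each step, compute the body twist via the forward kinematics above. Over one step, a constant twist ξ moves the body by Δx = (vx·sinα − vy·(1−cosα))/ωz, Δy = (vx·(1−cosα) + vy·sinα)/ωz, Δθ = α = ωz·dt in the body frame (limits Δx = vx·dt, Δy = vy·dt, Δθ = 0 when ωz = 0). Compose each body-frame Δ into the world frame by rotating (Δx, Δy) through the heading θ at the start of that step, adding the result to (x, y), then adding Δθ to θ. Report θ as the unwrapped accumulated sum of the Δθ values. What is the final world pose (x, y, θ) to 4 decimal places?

step 1: ξ=(vx,vy,ωz)=(-0.1500, 0.1900, 1.0500), dt=1.5 → body Δ=(-0.3246, 0.0375, 1.5750) → world pose (-0.3246, 0.0375, 1.5750)
step 2: ξ=(vx,vy,ωz)=(0.2300, -0.1700, -0.8500), dt=1.2 → body Δ=(0.1352, -0.2994, -1.0200) → world pose (-0.0257, 0.1740, 0.5550)
step 3: ξ=(vx,vy,ωz)=(0.2200, -0.2200, 1.0000), dt=1.0 → body Δ=(0.2863, -0.0840, 1.0000) → world pose (0.2618, 0.2535, 1.5550)
step 4: ξ=(vx,vy,ωz)=(-0.1100, 0.0300, 1.5500), dt=0.5 → body Δ=(-0.0552, -0.0067, 0.7750) → world pose (0.2677, 0.1982, 2.3300)
step 5: ξ=(vx,vy,ωz)=(0.3200, -0.1200, 0.3000), dt=0.8 → body Δ=(0.2650, -0.0645, 0.2400) → world pose (0.1320, 0.4348, 2.5700)

(0.1320, 0.4348, 2.5700)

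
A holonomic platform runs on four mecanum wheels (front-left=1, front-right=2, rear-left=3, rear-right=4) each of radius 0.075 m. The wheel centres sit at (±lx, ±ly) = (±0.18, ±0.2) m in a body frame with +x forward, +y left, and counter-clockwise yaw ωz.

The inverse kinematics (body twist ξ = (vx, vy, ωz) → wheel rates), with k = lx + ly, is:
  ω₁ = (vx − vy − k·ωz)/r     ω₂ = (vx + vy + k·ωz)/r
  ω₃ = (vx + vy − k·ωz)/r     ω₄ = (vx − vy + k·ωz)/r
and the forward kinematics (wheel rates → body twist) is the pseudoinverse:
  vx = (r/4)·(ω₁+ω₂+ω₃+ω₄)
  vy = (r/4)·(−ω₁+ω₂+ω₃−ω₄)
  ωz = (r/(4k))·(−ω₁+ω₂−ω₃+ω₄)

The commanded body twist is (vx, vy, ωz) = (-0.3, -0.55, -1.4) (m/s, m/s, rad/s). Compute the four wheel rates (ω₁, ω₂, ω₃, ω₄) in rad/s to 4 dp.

k = lx + ly = 0.18 + 0.2 = 0.3800;  k·ωz = 0.3800·-1.4 = -0.5320
ω₁ (FL) = (vx − vy − k·ωz)/r = 0.7820/0.075 = 10.4267
ω₂ (FR) = (vx + vy + k·ωz)/r = -1.3820/0.075 = -18.4267
ω₃ (RL) = (vx + vy − k·ωz)/r = -0.3180/0.075 = -4.2400
ω₄ (RR) = (vx − vy + k·ωz)/r = -0.2820/0.075 = -3.7600

(10.4267, -18.4267, -4.2400, -3.7600)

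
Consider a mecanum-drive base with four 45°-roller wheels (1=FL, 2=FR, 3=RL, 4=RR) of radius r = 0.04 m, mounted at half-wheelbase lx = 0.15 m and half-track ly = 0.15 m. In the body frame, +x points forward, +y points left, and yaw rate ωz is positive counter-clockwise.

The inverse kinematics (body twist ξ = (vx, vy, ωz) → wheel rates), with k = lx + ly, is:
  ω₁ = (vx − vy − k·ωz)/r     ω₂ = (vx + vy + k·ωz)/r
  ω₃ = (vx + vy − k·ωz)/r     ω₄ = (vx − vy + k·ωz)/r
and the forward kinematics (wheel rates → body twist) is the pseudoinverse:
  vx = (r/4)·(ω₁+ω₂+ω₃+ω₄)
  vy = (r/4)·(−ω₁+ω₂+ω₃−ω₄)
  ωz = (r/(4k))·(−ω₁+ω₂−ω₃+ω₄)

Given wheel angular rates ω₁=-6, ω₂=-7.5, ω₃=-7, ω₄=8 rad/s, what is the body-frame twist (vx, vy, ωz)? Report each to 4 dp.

k = lx + ly = 0.15 + 0.15 = 0.3000
ω₁+ω₂+ω₃+ω₄ = -12.5000  →  vx = (0.04/4)·-12.5000 = -0.1250
−ω₁+ω₂+ω₃−ω₄ = -16.5000  →  vy = (0.04/4)·-16.5000 = -0.1650
−ω₁+ω₂−ω₃+ω₄ = 13.5000  →  ωz = (0.04/1.2000)·13.5000 = 0.4500

(-0.1250, -0.1650, 0.4500)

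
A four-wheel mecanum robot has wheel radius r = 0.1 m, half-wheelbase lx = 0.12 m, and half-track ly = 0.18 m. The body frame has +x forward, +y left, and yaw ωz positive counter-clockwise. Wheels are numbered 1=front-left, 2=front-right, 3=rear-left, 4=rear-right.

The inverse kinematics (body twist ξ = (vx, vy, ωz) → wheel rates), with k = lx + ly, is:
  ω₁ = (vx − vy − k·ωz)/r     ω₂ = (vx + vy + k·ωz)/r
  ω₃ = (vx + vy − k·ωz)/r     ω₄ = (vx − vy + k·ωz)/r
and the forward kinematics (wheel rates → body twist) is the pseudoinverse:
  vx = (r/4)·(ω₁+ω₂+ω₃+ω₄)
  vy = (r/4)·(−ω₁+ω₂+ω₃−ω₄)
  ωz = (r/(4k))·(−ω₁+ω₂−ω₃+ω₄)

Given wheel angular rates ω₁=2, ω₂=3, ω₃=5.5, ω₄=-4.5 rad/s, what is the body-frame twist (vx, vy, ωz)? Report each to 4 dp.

(0.1500, 0.2750, -0.7500)

k = lx + ly = 0.12 + 0.18 = 0.3000
ω₁+ω₂+ω₃+ω₄ = 6.0000  →  vx = (0.1/4)·6.0000 = 0.1500
−ω₁+ω₂+ω₃−ω₄ = 11.0000  →  vy = (0.1/4)·11.0000 = 0.2750
−ω₁+ω₂−ω₃+ω₄ = -9.0000  →  ωz = (0.1/1.2000)·-9.0000 = -0.7500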